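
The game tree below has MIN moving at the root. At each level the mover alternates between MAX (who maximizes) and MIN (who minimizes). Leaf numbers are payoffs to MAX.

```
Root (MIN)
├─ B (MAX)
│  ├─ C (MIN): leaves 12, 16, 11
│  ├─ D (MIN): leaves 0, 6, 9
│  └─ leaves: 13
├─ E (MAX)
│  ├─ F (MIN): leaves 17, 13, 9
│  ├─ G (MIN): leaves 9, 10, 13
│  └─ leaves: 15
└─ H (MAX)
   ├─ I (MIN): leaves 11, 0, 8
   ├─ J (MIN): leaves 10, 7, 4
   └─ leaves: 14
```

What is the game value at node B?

C: min(12, 16, 11) = 11
D: min(0, 6, 9) = 0
B: max(11, 0, 13) = 13

13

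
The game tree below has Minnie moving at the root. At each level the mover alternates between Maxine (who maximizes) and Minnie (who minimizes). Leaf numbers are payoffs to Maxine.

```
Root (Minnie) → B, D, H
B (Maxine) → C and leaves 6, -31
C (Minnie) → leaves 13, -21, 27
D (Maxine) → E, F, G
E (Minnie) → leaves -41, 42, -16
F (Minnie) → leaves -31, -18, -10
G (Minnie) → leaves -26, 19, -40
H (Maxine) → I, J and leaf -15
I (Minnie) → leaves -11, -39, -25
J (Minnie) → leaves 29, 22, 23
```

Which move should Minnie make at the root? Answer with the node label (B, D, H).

C (Minnie): min(13, -21, 27) = -21
B (Maxine): max(-21, 6, -31) = 6
E (Minnie): min(-41, 42, -16) = -41
F (Minnie): min(-31, -18, -10) = -31
G (Minnie): min(-26, 19, -40) = -40
D (Maxine): max(-41, -31, -40) = -31
I (Minnie): min(-11, -39, -25) = -39
J (Minnie): min(29, 22, 23) = 22
H (Maxine): max(-39, 22, -15) = 22
Root (Minnie): min(6, -31, 22) = -31
Minnie picks the child with the lowest value: D (value -31).

D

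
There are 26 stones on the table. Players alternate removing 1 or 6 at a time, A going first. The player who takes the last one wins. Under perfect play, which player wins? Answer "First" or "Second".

First

Mark each pile size as W (mover wins) or L (mover loses):
i:   0  1  2  3  4  5  6  7  8  9 10 11 12 13 14 15 16 17 18 19 20 21 22 23 24 25 26
     L  W  L  W  L  W  W  L  W  L  W  L  W  W  L  W  L  W  L  W  W  L  W  L  W  L  W
Position 26 is W, so the first player wins.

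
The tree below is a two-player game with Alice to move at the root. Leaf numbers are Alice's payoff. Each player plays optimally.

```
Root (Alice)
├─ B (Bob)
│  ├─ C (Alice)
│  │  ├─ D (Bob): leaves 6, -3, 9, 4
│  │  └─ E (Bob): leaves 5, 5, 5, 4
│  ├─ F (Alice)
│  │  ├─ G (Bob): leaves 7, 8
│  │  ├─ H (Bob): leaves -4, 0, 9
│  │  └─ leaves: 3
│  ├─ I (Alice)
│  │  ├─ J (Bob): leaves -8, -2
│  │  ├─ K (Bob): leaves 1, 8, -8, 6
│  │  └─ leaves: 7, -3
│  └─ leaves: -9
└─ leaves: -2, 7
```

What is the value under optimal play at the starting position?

D (Bob): min(6, -3, 9, 4) = -3
E (Bob): min(5, 5, 5, 4) = 4
C (Alice): max(-3, 4) = 4
G (Bob): min(7, 8) = 7
H (Bob): min(-4, 0, 9) = -4
F (Alice): max(7, -4, 3) = 7
J (Bob): min(-8, -2) = -8
K (Bob): min(1, 8, -8, 6) = -8
I (Alice): max(-8, -8, 7, -3) = 7
B (Bob): min(4, 7, 7, -9) = -9
Root (Alice): max(-9, -2, 7) = 7

7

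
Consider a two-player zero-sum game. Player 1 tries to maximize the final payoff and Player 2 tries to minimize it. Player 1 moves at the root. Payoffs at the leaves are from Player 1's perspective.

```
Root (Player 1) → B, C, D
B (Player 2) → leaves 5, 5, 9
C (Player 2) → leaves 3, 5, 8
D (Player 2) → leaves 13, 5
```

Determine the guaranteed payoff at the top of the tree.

B (Player 2): min(5, 5, 9) = 5
C (Player 2): min(3, 5, 8) = 3
D (Player 2): min(13, 5) = 5
Root (Player 1): max(5, 3, 5) = 5

5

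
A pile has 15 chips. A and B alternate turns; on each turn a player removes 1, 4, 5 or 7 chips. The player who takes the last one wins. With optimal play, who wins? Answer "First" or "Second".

First

Positions where the player to move wins (W) vs loses (L):
i:   0  1  2  3  4  5  6  7  8  9 10 11 12 13 14 15
     L  W  L  W  W  W  W  W  L  W  L  W  W  W  W  W
Position 15 is W, so the first player wins.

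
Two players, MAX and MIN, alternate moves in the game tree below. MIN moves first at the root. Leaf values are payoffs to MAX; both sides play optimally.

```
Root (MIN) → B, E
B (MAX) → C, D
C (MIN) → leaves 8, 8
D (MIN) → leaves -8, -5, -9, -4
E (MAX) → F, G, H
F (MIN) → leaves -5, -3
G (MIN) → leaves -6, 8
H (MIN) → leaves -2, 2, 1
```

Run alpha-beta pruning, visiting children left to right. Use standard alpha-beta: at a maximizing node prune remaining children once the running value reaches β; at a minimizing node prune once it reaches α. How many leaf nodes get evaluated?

C [α=-∞,β=+∞]: v=8
D [α=8,β=+∞]: v=-8 after child 1 ≤ α → α-cutoff, skip 3
B [α=-∞,β=+∞]: v=8
F [α=-∞,β=8]: v=-5
G [α=-5,β=8]: v=-6 after child 1 ≤ α → α-cutoff, skip 1
H [α=-5,β=8]: v=-2
E [α=-∞,β=8]: v=-2
Root [α=-∞,β=+∞]: v=-2
Leaves evaluated: 9 of 13.

9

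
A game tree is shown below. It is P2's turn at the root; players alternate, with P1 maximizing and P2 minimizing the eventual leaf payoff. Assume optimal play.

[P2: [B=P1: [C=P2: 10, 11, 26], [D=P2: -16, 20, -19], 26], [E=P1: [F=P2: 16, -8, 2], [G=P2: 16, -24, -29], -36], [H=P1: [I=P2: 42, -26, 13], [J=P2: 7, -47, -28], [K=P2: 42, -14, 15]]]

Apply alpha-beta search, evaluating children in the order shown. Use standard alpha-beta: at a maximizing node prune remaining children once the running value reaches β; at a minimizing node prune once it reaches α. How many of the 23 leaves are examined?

C [α=-∞,β=+∞]: v=10
D [α=10,β=+∞]: v=-16 after child 1 ≤ α → α-cutoff, skip 2
B [α=-∞,β=+∞]: v=26
F [α=-∞,β=26]: v=-8
G [α=-8,β=26]: v=-24 after child 2 ≤ α → α-cutoff, skip 1
E [α=-∞,β=26]: v=-8
I [α=-∞,β=-8]: v=-26
J [α=-26,β=-8]: v=-47 after child 2 ≤ α → α-cutoff, skip 1
K [α=-26,β=-8]: v=-14
H [α=-∞,β=-8]: v=-14
Root [α=-∞,β=+∞]: v=-14
Leaves evaluated: 19 of 23.

19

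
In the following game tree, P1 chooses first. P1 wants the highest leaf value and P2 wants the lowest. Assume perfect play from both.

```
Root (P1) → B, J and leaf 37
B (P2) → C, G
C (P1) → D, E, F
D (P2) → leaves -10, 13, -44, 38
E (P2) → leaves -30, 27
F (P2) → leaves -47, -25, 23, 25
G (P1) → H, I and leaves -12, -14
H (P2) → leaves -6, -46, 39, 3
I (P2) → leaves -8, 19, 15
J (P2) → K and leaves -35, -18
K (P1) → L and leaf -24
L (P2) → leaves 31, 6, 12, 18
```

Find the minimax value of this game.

37

D (P2): min(-10, 13, -44, 38) = -44
E (P2): min(-30, 27) = -30
F (P2): min(-47, -25, 23, 25) = -47
C (P1): max(-44, -30, -47) = -30
H (P2): min(-6, -46, 39, 3) = -46
I (P2): min(-8, 19, 15) = -8
G (P1): max(-46, -8, -12, -14) = -8
B (P2): min(-30, -8) = -30
L (P2): min(31, 6, 12, 18) = 6
K (P1): max(6, -24) = 6
J (P2): min(6, -35, -18) = -35
Root (P1): max(-30, -35, 37) = 37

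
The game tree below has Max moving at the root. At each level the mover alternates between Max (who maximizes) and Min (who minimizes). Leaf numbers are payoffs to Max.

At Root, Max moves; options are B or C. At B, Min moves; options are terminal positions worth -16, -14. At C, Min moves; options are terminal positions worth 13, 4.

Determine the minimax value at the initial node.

B (Min): min(-16, -14) = -16
C (Min): min(13, 4) = 4
Root (Max): max(-16, 4) = 4

4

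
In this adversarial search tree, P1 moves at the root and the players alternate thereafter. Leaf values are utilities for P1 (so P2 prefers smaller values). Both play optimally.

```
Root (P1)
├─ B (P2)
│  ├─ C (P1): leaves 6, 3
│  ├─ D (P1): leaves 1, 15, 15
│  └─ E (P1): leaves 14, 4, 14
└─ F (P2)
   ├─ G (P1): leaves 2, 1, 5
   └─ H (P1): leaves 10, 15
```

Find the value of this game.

6

C (P1): max(6, 3) = 6
D (P1): max(1, 15, 15) = 15
E (P1): max(14, 4, 14) = 14
B (P2): min(6, 15, 14) = 6
G (P1): max(2, 1, 5) = 5
H (P1): max(10, 15) = 15
F (P2): min(5, 15) = 5
Root (P1): max(6, 5) = 6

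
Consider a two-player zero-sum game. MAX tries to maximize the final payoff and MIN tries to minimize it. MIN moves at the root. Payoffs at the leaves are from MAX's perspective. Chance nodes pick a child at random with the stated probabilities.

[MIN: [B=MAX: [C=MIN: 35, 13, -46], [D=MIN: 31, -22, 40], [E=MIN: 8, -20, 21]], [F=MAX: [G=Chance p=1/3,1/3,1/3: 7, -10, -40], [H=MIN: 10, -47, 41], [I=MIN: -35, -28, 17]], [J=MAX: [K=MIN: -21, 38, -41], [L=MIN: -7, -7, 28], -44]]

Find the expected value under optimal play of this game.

C (MIN): min(35, 13, -46) = -46
D (MIN): min(31, -22, 40) = -22
E (MIN): min(8, -20, 21) = -20
B (MAX): max(-46, -22, -20) = -20
G (Chance): 1/3·7 + 1/3·-10 + 1/3·-40 = -14.33
H (MIN): min(10, -47, 41) = -47
I (MIN): min(-35, -28, 17) = -35
F (MAX): max(-14.33, -47, -35) = -14.33
K (MIN): min(-21, 38, -41) = -41
L (MIN): min(-7, -7, 28) = -7
J (MAX): max(-41, -7, -44) = -7
Root (MIN): min(-20, -14.33, -7) = -20

-20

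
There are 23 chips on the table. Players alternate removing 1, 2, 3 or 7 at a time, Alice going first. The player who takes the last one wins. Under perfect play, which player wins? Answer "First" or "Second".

W/L table (W = player to move can force a win):
i:   0  1  2  3  4  5  6  7  8  9 10 11 12 13 14 15 16 17 18 19 20 21 22 23
     L  W  W  W  L  W  W  W  L  W  W  W  L  W  W  W  L  W  W  W  L  W  W  W
Position 23 is W, so the first player wins.

First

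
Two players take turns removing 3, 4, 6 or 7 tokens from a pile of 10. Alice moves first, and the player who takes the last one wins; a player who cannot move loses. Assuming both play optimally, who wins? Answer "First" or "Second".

i:   0  1  2  3  4  5  6  7  8  9 10
     L  L  L  W  W  W  W  W  W  W  L
Position 10 is L, so the second player wins.

Second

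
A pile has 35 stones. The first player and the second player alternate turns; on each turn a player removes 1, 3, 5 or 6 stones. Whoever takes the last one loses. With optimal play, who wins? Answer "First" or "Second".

First

i:   0  1  2  3  4  5  6  7  8  9 10 11 12 13 14 15 16 17 18 19 20 21 22 23 24 25 26 27 28 29 30 31 32 33 34 35
     W  L  W  L  W  L  W  W  W  W  W  W  L  W  L  W  L  W  W  W  W  W  W  L  W  L  W  L  W  W  W  W  W  W  L  W
Position 35 is W, so the first player wins.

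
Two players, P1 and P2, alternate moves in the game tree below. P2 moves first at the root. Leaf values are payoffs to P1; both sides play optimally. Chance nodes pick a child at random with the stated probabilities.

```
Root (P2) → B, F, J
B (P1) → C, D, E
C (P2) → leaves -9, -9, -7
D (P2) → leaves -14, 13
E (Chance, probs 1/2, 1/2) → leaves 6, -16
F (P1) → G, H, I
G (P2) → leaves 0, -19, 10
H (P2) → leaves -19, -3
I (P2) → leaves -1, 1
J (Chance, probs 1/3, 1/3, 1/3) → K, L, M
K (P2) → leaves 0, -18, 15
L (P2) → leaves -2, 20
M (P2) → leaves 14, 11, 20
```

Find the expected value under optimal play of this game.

C (P2): min(-9, -9, -7) = -9
D (P2): min(-14, 13) = -14
E (Chance): 1/2·6 + 1/2·-16 = -5
B (P1): max(-9, -14, -5) = -5
G (P2): min(0, -19, 10) = -19
H (P2): min(-19, -3) = -19
I (P2): min(-1, 1) = -1
F (P1): max(-19, -19, -1) = -1
K (P2): min(0, -18, 15) = -18
L (P2): min(-2, 20) = -2
M (P2): min(14, 11, 20) = 11
J (Chance): 1/3·-18 + 1/3·-2 + 1/3·11 = -3
Root (P2): min(-5, -1, -3) = -5

-5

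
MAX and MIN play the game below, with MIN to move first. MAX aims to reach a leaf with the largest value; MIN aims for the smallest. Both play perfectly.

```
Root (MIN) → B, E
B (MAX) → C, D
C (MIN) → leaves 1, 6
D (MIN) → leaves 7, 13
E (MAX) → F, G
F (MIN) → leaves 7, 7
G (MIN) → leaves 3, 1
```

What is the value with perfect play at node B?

C: min(1, 6) = 1
D: min(7, 13) = 7
B: max(1, 7) = 7

7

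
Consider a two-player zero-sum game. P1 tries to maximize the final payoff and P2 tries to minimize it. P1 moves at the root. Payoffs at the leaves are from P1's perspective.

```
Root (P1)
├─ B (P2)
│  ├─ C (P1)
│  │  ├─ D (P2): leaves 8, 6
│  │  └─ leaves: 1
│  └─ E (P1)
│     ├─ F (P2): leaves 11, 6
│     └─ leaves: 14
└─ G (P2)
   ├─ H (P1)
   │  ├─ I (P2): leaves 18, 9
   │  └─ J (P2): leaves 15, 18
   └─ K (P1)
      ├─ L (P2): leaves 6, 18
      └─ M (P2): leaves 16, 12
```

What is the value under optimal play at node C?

6

D: min(8, 6) = 6
C: max(6, 1) = 6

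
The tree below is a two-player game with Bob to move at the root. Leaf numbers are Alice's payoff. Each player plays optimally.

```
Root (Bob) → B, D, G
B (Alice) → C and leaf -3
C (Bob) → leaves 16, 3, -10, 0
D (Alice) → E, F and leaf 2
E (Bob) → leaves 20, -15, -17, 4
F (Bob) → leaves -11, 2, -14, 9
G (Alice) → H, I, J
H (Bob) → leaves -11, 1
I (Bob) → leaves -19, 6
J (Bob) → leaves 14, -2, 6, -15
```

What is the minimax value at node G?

-11

H: min(-11, 1) = -11
I: min(-19, 6) = -19
J: min(14, -2, 6, -15) = -15
G: max(-11, -19, -15) = -11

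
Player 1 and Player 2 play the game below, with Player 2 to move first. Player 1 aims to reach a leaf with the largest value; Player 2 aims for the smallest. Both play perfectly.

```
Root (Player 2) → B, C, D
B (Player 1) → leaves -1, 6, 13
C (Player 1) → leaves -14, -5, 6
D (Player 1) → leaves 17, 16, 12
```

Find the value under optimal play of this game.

6

B (Player 1): max(-1, 6, 13) = 13
C (Player 1): max(-14, -5, 6) = 6
D (Player 1): max(17, 16, 12) = 17
Root (Player 2): min(13, 6, 17) = 6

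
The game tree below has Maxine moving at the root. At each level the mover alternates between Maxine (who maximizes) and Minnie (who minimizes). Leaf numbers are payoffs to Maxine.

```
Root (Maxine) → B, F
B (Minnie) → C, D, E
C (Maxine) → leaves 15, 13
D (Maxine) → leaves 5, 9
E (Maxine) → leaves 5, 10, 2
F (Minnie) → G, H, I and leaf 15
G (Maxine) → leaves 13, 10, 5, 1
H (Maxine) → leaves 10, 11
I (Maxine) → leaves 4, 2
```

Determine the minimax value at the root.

9

C (Maxine): max(15, 13) = 15
D (Maxine): max(5, 9) = 9
E (Maxine): max(5, 10, 2) = 10
B (Minnie): min(15, 9, 10) = 9
G (Maxine): max(13, 10, 5, 1) = 13
H (Maxine): max(10, 11) = 11
I (Maxine): max(4, 2) = 4
F (Minnie): min(13, 11, 4, 15) = 4
Root (Maxine): max(9, 4) = 9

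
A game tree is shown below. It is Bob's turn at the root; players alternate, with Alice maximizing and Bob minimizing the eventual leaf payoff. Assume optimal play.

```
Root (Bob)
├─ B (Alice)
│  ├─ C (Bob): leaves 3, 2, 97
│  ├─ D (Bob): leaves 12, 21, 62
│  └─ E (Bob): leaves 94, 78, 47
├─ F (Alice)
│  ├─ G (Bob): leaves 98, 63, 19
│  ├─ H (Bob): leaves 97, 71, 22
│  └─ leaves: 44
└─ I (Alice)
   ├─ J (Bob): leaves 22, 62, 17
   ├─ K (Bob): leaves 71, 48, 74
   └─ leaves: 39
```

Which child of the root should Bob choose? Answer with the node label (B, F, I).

F

C (Bob): min(3, 2, 97) = 2
D (Bob): min(12, 21, 62) = 12
E (Bob): min(94, 78, 47) = 47
B (Alice): max(2, 12, 47) = 47
G (Bob): min(98, 63, 19) = 19
H (Bob): min(97, 71, 22) = 22
F (Alice): max(19, 22, 44) = 44
J (Bob): min(22, 62, 17) = 17
K (Bob): min(71, 48, 74) = 48
I (Alice): max(17, 48, 39) = 48
Root (Bob): min(47, 44, 48) = 44
Bob picks the child with the lowest value: F (value 44).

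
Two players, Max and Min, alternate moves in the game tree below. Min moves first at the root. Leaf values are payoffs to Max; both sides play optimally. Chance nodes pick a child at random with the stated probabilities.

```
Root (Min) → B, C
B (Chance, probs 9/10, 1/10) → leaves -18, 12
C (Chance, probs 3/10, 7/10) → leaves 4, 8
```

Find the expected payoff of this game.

-15

B (Chance): 9/10·-18 + 1/10·12 = -15
C (Chance): 3/10·4 + 7/10·8 = 6.8
Root (Min): min(-15, 6.8) = -15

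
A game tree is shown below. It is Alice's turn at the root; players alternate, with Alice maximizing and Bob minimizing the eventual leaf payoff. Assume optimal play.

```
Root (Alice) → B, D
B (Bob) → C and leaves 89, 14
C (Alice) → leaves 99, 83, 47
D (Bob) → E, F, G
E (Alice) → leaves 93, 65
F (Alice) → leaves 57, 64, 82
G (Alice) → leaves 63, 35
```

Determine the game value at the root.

63

C (Alice): max(99, 83, 47) = 99
B (Bob): min(99, 89, 14) = 14
E (Alice): max(93, 65) = 93
F (Alice): max(57, 64, 82) = 82
G (Alice): max(63, 35) = 63
D (Bob): min(93, 82, 63) = 63
Root (Alice): max(14, 63) = 63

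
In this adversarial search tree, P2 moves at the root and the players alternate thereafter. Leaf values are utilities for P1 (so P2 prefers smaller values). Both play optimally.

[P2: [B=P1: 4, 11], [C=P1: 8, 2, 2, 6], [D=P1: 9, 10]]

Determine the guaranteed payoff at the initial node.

8

B (P1): max(4, 11) = 11
C (P1): max(8, 2, 2, 6) = 8
D (P1): max(9, 10) = 10
Root (P2): min(11, 8, 10) = 8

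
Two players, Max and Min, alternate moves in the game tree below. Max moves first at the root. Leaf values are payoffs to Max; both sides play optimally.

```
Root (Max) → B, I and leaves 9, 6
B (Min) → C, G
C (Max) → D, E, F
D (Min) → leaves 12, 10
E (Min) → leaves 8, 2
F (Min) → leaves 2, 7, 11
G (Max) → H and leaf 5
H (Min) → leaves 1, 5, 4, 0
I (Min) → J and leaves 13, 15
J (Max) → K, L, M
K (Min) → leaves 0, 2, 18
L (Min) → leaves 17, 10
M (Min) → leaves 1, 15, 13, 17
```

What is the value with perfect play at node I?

K: min(0, 2, 18) = 0
L: min(17, 10) = 10
M: min(1, 15, 13, 17) = 1
J: max(0, 10, 1) = 10
I: min(10, 13, 15) = 10

10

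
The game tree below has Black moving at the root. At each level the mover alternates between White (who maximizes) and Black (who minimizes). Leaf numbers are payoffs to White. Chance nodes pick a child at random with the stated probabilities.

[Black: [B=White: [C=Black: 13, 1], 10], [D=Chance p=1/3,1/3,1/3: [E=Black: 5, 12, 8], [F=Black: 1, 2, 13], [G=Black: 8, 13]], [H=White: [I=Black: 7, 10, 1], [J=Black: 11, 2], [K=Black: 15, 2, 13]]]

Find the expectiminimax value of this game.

2

C (Black): min(13, 1) = 1
B (White): max(1, 10) = 10
E (Black): min(5, 12, 8) = 5
F (Black): min(1, 2, 13) = 1
G (Black): min(8, 13) = 8
D (Chance): 1/3·5 + 1/3·1 + 1/3·8 = 4.67
I (Black): min(7, 10, 1) = 1
J (Black): min(11, 2) = 2
K (Black): min(15, 2, 13) = 2
H (White): max(1, 2, 2) = 2
Root (Black): min(10, 4.67, 2) = 2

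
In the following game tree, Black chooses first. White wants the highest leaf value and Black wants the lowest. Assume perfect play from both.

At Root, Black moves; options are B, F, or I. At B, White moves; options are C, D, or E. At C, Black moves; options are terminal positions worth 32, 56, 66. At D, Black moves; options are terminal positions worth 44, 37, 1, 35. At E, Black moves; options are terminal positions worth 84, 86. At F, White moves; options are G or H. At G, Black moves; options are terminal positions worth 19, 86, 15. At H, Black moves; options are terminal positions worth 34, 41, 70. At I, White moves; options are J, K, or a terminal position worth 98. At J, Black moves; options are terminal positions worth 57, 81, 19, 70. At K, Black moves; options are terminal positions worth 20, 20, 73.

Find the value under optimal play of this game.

C (Black): min(32, 56, 66) = 32
D (Black): min(44, 37, 1, 35) = 1
E (Black): min(84, 86) = 84
B (White): max(32, 1, 84) = 84
G (Black): min(19, 86, 15) = 15
H (Black): min(34, 41, 70) = 34
F (White): max(15, 34) = 34
J (Black): min(57, 81, 19, 70) = 19
K (Black): min(20, 20, 73) = 20
I (White): max(19, 20, 98) = 98
Root (Black): min(84, 34, 98) = 34

34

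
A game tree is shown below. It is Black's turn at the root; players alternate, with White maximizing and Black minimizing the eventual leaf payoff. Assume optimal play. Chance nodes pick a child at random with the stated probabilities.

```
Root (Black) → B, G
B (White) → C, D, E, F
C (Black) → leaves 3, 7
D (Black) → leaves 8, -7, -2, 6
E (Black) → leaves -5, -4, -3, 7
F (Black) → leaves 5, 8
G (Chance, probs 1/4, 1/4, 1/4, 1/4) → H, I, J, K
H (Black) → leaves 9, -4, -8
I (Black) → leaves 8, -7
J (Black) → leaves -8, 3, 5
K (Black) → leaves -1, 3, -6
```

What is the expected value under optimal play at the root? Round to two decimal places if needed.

-7.25

C (Black): min(3, 7) = 3
D (Black): min(8, -7, -2, 6) = -7
E (Black): min(-5, -4, -3, 7) = -5
F (Black): min(5, 8) = 5
B (White): max(3, -7, -5, 5) = 5
H (Black): min(9, -4, -8) = -8
I (Black): min(8, -7) = -7
J (Black): min(-8, 3, 5) = -8
K (Black): min(-1, 3, -6) = -6
G (Chance): 1/4·-8 + 1/4·-7 + 1/4·-8 + 1/4·-6 = -7.25
Root (Black): min(5, -7.25) = -7.25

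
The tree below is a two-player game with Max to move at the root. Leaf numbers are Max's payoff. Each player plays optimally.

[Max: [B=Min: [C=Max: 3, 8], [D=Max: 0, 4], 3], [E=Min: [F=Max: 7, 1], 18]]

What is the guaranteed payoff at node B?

3

C: max(3, 8) = 8
D: max(0, 4) = 4
B: min(8, 4, 3) = 3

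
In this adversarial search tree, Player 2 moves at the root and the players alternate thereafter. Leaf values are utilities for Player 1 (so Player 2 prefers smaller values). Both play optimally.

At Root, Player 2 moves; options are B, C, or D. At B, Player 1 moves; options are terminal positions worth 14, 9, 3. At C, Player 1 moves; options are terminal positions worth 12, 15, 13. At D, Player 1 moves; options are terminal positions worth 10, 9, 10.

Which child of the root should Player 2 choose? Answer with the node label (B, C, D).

D

B (Player 1): max(14, 9, 3) = 14
C (Player 1): max(12, 15, 13) = 15
D (Player 1): max(10, 9, 10) = 10
Root (Player 2): min(14, 15, 10) = 10
Player 2 picks the child with the lowest value: D (value 10).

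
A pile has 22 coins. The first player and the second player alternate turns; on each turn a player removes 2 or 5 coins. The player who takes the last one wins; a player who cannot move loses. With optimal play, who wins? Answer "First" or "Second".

Second

W/L table (W = player to move can force a win):
i:   0  1  2  3  4  5  6  7  8  9 10 11 12 13 14 15 16 17 18 19 20 21 22
     L  L  W  W  L  W  W  L  L  W  W  L  W  W  L  L  W  W  L  W  W  L  L
Position 22 is L, so the second player wins.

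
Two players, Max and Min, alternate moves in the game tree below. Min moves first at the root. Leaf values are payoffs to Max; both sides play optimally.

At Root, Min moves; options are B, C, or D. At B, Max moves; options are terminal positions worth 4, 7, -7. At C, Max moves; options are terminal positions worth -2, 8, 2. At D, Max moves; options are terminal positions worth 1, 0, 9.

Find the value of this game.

7

B (Max): max(4, 7, -7) = 7
C (Max): max(-2, 8, 2) = 8
D (Max): max(1, 0, 9) = 9
Root (Min): min(7, 8, 9) = 7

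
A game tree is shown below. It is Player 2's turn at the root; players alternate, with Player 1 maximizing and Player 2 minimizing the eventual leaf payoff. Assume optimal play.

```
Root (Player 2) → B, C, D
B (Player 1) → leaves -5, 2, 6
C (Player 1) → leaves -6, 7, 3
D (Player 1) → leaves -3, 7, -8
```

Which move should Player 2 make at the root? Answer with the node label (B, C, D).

B (Player 1): max(-5, 2, 6) = 6
C (Player 1): max(-6, 7, 3) = 7
D (Player 1): max(-3, 7, -8) = 7
Root (Player 2): min(6, 7, 7) = 6
Player 2 picks the child with the lowest value: B (value 6).

B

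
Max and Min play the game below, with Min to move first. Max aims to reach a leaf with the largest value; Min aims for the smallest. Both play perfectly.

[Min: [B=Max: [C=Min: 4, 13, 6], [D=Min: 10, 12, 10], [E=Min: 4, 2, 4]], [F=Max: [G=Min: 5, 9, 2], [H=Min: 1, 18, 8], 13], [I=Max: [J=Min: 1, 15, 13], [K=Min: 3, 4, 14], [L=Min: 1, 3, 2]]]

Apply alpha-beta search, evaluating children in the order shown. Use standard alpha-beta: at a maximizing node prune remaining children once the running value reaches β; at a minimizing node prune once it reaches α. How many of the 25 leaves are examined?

C [α=-∞,β=+∞]: v=4
D [α=4,β=+∞]: v=10
E [α=10,β=+∞]: v=4 after child 1 ≤ α → α-cutoff, skip 2
B [α=-∞,β=+∞]: v=10
G [α=-∞,β=10]: v=2
H [α=2,β=10]: v=1 after child 1 ≤ α → α-cutoff, skip 2
F [α=-∞,β=10]: v=13
J [α=-∞,β=10]: v=1
K [α=1,β=10]: v=3
L [α=3,β=10]: v=1 after child 1 ≤ α → α-cutoff, skip 2
I [α=-∞,β=10]: v=3
Root [α=-∞,β=+∞]: v=3
Leaves evaluated: 19 of 25.

19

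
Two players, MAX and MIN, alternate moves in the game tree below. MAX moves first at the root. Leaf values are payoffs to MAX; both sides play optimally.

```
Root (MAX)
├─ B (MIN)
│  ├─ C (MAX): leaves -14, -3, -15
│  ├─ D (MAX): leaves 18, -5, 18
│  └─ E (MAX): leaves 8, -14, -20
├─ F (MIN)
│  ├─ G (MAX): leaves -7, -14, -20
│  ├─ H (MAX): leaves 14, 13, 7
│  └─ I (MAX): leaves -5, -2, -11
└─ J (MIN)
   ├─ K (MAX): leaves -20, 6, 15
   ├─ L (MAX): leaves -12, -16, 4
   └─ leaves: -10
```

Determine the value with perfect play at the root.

-3

C (MAX): max(-14, -3, -15) = -3
D (MAX): max(18, -5, 18) = 18
E (MAX): max(8, -14, -20) = 8
B (MIN): min(-3, 18, 8) = -3
G (MAX): max(-7, -14, -20) = -7
H (MAX): max(14, 13, 7) = 14
I (MAX): max(-5, -2, -11) = -2
F (MIN): min(-7, 14, -2) = -7
K (MAX): max(-20, 6, 15) = 15
L (MAX): max(-12, -16, 4) = 4
J (MIN): min(15, 4, -10) = -10
Root (MAX): max(-3, -7, -10) = -3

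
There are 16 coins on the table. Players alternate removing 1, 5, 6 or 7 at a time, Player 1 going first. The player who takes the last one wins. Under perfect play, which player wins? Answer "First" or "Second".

Mark each pile size as W (mover wins) or L (mover loses):
i:   0  1  2  3  4  5  6  7  8  9 10 11 12 13 14 15 16
     L  W  L  W  L  W  W  W  W  W  W  W  L  W  L  W  L
Position 16 is L, so the second player wins.

Second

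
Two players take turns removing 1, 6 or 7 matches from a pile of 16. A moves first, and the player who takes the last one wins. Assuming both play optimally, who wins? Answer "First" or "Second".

Compute winning (W) and losing (L) positions by backward induction:
i:   0  1  2  3  4  5  6  7  8  9 10 11 12 13 14 15 16
     L  W  L  W  L  W  W  W  W  W  W  W  L  W  L  W  L
Position 16 is L, so the second player wins.

Second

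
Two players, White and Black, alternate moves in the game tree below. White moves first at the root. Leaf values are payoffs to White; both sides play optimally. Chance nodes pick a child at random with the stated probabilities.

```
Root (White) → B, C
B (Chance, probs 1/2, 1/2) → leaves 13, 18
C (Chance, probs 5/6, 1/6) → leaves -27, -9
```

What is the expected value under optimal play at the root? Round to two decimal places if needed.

15.5

B (Chance): 1/2·13 + 1/2·18 = 15.5
C (Chance): 5/6·-27 + 1/6·-9 = -24
Root (White): max(15.5, -24) = 15.5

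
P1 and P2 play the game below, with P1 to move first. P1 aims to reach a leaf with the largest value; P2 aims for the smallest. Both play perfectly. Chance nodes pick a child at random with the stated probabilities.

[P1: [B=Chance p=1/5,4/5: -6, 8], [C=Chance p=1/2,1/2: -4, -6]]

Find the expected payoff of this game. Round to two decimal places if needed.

B (Chance): 1/5·-6 + 4/5·8 = 5.2
C (Chance): 1/2·-4 + 1/2·-6 = -5
Root (P1): max(5.2, -5) = 5.2

5.2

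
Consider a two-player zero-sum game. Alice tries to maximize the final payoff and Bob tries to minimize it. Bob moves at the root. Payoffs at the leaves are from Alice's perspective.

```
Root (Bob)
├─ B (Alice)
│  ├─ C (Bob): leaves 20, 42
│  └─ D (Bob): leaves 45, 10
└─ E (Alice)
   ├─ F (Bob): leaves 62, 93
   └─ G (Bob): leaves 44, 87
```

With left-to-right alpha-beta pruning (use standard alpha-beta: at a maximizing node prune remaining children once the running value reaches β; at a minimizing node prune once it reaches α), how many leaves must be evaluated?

C [α=-∞,β=+∞]: v=20
D [α=20,β=+∞]: v=10
B [α=-∞,β=+∞]: v=20
F [α=-∞,β=20]: v=62
E [α=-∞,β=20]: v=62 after child 1 ≥ β → β-cutoff, skip 1
Root [α=-∞,β=+∞]: v=20
Leaves evaluated: 6 of 8.

6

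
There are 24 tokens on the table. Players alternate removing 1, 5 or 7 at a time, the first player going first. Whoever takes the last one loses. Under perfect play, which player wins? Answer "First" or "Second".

First

W/L table (W = player to move can force a win):
i:   0  1  2  3  4  5  6  7  8  9 10 11 12 13 14 15 16 17 18 19 20 21 22 23 24
     W  L  W  L  W  L  W  L  W  L  W  L  W  L  W  L  W  L  W  L  W  L  W  L  W
Position 24 is W, so the first player wins.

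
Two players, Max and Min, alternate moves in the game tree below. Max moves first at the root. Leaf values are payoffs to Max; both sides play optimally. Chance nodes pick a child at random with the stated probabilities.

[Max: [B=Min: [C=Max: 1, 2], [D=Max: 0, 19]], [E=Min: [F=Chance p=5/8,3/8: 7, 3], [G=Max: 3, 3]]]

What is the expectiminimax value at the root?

3

C (Max): max(1, 2) = 2
D (Max): max(0, 19) = 19
B (Min): min(2, 19) = 2
F (Chance): 5/8·7 + 3/8·3 = 5.5
G (Max): max(3, 3) = 3
E (Min): min(5.5, 3) = 3
Root (Max): max(2, 3) = 3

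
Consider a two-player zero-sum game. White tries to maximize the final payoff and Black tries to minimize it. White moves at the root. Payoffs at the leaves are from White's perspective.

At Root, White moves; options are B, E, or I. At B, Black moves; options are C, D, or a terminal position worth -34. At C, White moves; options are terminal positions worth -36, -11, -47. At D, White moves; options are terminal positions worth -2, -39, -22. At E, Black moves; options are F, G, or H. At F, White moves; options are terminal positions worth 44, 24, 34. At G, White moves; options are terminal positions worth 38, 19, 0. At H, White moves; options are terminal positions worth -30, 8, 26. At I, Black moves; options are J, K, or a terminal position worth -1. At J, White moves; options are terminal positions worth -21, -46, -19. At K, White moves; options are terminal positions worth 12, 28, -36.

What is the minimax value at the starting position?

C (White): max(-36, -11, -47) = -11
D (White): max(-2, -39, -22) = -2
B (Black): min(-11, -2, -34) = -34
F (White): max(44, 24, 34) = 44
G (White): max(38, 19, 0) = 38
H (White): max(-30, 8, 26) = 26
E (Black): min(44, 38, 26) = 26
J (White): max(-21, -46, -19) = -19
K (White): max(12, 28, -36) = 28
I (Black): min(-19, 28, -1) = -19
Root (White): max(-34, 26, -19) = 26

26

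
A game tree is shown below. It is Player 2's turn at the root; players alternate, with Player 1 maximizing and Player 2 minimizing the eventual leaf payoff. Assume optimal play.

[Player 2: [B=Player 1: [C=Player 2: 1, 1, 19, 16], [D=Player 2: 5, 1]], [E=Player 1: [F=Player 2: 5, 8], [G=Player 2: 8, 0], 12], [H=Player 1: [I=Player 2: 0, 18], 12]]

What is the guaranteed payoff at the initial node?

C (Player 2): min(1, 1, 19, 16) = 1
D (Player 2): min(5, 1) = 1
B (Player 1): max(1, 1) = 1
F (Player 2): min(5, 8) = 5
G (Player 2): min(8, 0) = 0
E (Player 1): max(5, 0, 12) = 12
I (Player 2): min(0, 18) = 0
H (Player 1): max(0, 12) = 12
Root (Player 2): min(1, 12, 12) = 1

1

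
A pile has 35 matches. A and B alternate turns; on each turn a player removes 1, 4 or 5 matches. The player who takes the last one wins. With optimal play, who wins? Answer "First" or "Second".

First

Mark each pile size as W (mover wins) or L (mover loses):
i:   0  1  2  3  4  5  6  7  8  9 10 11 12 13 14 15 16 17 18 19 20 21 22 23 24 25 26 27 28 29 30 31 32 33 34 35
     L  W  L  W  W  W  W  W  L  W  L  W  W  W  W  W  L  W  L  W  W  W  W  W  L  W  L  W  W  W  W  W  L  W  L  W
Position 35 is W, so the first player wins.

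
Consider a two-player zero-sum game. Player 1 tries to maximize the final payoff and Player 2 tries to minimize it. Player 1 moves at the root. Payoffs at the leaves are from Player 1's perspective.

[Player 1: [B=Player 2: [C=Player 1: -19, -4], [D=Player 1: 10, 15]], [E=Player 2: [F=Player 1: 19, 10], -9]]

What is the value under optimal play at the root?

C (Player 1): max(-19, -4) = -4
D (Player 1): max(10, 15) = 15
B (Player 2): min(-4, 15) = -4
F (Player 1): max(19, 10) = 19
E (Player 2): min(19, -9) = -9
Root (Player 1): max(-4, -9) = -4

-4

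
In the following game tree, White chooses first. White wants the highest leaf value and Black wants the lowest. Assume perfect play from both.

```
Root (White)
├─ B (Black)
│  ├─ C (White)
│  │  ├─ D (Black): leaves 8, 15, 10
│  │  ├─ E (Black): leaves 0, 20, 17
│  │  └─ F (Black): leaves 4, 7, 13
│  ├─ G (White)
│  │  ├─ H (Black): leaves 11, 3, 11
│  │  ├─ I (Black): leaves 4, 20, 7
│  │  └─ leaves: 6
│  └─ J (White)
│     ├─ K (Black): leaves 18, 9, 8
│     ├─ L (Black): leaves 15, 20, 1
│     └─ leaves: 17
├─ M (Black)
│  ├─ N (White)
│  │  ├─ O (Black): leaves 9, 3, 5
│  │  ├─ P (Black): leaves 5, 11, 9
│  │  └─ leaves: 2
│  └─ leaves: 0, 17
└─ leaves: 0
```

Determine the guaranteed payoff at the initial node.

D (Black): min(8, 15, 10) = 8
E (Black): min(0, 20, 17) = 0
F (Black): min(4, 7, 13) = 4
C (White): max(8, 0, 4) = 8
H (Black): min(11, 3, 11) = 3
I (Black): min(4, 20, 7) = 4
G (White): max(3, 4, 6) = 6
K (Black): min(18, 9, 8) = 8
L (Black): min(15, 20, 1) = 1
J (White): max(8, 1, 17) = 17
B (Black): min(8, 6, 17) = 6
O (Black): min(9, 3, 5) = 3
P (Black): min(5, 11, 9) = 5
N (White): max(3, 5, 2) = 5
M (Black): min(5, 0, 17) = 0
Root (White): max(6, 0, 0) = 6

6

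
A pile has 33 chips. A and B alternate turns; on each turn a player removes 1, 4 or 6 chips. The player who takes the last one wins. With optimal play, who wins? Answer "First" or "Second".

First

i:   0  1  2  3  4  5  6  7  8  9 10 11 12 13 14 15 16 17 18 19 20 21 22 23 24 25 26 27 28 29 30 31 32 33
     L  W  L  W  W  L  W  L  W  W  L  W  L  W  W  L  W  L  W  W  L  W  L  W  W  L  W  L  W  W  L  W  L  W
Position 33 is W, so the first player wins.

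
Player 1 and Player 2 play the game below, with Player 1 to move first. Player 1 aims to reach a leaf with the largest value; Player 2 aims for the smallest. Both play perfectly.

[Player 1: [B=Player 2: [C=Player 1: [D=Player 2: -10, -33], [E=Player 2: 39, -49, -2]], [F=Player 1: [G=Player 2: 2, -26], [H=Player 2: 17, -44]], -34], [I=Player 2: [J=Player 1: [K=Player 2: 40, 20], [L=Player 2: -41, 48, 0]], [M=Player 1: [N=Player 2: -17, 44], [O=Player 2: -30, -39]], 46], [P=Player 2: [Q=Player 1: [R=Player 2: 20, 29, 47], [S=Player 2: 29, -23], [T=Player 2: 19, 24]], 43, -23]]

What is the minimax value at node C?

D: min(-10, -33) = -33
E: min(39, -49, -2) = -49
C: max(-33, -49) = -33

-33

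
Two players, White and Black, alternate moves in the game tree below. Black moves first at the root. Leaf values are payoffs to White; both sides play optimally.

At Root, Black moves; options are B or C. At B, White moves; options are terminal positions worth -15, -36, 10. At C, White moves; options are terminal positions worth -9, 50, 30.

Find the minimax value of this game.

B (White): max(-15, -36, 10) = 10
C (White): max(-9, 50, 30) = 50
Root (Black): min(10, 50) = 10

10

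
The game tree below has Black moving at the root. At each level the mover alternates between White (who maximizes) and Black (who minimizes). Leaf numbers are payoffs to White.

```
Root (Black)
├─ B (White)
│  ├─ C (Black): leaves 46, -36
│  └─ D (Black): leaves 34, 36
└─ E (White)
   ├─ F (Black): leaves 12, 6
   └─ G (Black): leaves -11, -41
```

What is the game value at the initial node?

6

C (Black): min(46, -36) = -36
D (Black): min(34, 36) = 34
B (White): max(-36, 34) = 34
F (Black): min(12, 6) = 6
G (Black): min(-11, -41) = -41
E (White): max(6, -41) = 6
Root (Black): min(34, 6) = 6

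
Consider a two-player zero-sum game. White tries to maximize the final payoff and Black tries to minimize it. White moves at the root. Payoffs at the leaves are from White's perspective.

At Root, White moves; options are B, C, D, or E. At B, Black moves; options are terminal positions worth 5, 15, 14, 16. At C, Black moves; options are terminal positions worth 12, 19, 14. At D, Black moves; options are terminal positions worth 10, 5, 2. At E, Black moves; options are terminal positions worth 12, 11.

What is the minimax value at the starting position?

12

B (Black): min(5, 15, 14, 16) = 5
C (Black): min(12, 19, 14) = 12
D (Black): min(10, 5, 2) = 2
E (Black): min(12, 11) = 11
Root (White): max(5, 12, 2, 11) = 12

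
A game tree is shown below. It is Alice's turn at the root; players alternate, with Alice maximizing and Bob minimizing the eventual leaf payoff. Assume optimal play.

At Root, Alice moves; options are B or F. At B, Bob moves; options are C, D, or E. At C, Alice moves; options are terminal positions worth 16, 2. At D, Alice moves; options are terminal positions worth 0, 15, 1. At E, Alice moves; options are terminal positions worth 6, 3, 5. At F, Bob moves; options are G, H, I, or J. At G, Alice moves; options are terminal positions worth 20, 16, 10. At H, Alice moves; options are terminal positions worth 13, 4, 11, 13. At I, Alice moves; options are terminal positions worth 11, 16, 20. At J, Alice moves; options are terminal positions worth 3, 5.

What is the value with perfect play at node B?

C: max(16, 2) = 16
D: max(0, 15, 1) = 15
E: max(6, 3, 5) = 6
B: min(16, 15, 6) = 6

6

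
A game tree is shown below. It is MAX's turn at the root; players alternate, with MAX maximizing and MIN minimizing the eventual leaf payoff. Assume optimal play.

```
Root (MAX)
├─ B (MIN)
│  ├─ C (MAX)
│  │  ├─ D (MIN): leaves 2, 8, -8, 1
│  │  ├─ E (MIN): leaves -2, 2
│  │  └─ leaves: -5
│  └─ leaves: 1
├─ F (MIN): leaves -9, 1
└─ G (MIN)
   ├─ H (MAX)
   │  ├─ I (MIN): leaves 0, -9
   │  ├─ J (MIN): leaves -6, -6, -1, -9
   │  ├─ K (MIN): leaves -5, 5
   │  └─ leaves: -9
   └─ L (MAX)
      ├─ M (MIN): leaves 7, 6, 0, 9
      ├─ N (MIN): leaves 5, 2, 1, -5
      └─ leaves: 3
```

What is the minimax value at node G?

-5

I: min(0, -9) = -9
J: min(-6, -6, -1, -9) = -9
K: min(-5, 5) = -5
H: max(-9, -9, -5, -9) = -5
M: min(7, 6, 0, 9) = 0
N: min(5, 2, 1, -5) = -5
L: max(0, -5, 3) = 3
G: min(-5, 3) = -5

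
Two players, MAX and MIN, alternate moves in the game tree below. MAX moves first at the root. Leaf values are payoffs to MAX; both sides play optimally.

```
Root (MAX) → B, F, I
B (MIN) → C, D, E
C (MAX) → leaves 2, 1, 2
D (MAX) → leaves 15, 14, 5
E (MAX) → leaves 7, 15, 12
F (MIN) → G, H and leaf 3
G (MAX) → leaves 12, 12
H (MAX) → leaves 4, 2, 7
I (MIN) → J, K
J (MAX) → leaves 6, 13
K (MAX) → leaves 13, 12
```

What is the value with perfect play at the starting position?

13

C (MAX): max(2, 1, 2) = 2
D (MAX): max(15, 14, 5) = 15
E (MAX): max(7, 15, 12) = 15
B (MIN): min(2, 15, 15) = 2
G (MAX): max(12, 12) = 12
H (MAX): max(4, 2, 7) = 7
F (MIN): min(12, 7, 3) = 3
J (MAX): max(6, 13) = 13
K (MAX): max(13, 12) = 13
I (MIN): min(13, 13) = 13
Root (MAX): max(2, 3, 13) = 13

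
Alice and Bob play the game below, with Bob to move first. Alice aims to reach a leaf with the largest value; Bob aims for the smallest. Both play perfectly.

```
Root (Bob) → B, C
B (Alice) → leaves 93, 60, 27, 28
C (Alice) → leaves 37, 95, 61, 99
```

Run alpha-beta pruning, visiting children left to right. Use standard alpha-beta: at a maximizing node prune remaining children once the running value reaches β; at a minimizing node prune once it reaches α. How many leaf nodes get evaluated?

6

B [α=-∞,β=+∞]: v=93
C [α=-∞,β=93]: v=95 after child 2 ≥ β → β-cutoff, skip 2
Root [α=-∞,β=+∞]: v=93
Leaves evaluated: 6 of 8.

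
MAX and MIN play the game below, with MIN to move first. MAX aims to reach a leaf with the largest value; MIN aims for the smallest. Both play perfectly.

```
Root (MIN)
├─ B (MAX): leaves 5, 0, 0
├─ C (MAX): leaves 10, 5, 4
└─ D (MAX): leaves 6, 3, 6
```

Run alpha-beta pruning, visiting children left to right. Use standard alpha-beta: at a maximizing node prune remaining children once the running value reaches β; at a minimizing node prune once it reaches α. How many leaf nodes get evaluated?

B [α=-∞,β=+∞]: v=5
C [α=-∞,β=5]: v=10 after child 1 ≥ β → β-cutoff, skip 2
D [α=-∞,β=5]: v=6 after child 1 ≥ β → β-cutoff, skip 2
Root [α=-∞,β=+∞]: v=5
Leaves evaluated: 5 of 9.

5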